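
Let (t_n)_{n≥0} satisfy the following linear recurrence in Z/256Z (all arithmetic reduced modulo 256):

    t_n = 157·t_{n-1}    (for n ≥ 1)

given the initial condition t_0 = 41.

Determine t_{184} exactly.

t_1 = 157·41 = 37
t_2 = 157·37 = 177
t_3 = 157·177 = 141
t_4 = 157·141 = 121
t_5 = 157·121 = 53
t_6 = 157·53 = 129
t_7 = 157·129 = 29
t_8 = 157·29 = 201
t_9 = 157·201 = 69
t_10 = 157·69 = 81
t_11 = 157·81 = 173
t_12 = 157·173 = 25
t_13 = 157·25 = 85
t_14 = 157·85 = 33
t_15 = 157·33 = 61
t_16 = 157·61 = 105
t_17 = 157·105 = 101
t_18 = 157·101 = 241
t_19 = 157·241 = 205
t_20 = 157·205 = 185
t_21 = 157·185 = 117
t_22 = 157·117 = 193
t_23 = 157·193 = 93
t_24 = 157·93 = 9
t_25 = 157·9 = 133
t_26 = 157·133 = 145
t_27 = 157·145 = 237
t_28 = 157·237 = 89
t_29 = 157·89 = 149
t_30 = 157·149 = 97
t_31 = 157·97 = 125
t_32 = 157·125 = 169
t_33 = 157·169 = 165
t_34 = 157·165 = 49
t_35 = 157·49 = 13
t_36 = 157·13 = 249
t_37 = 157·249 = 181
t_38 = 157·181 = 1
t_39 = 157·1 = 157
t_40 = 157·157 = 73
t_41 = 157·73 = 197
t_42 = 157·197 = 209
t_43 = 157·209 = 45
t_44 = 157·45 = 153
t_45 = 157·153 = 213
t_46 = 157·213 = 161
t_47 = 157·161 = 189
t_48 = 157·189 = 233
t_49 = 157·233 = 229
t_50 = 157·229 = 113
t_51 = 157·113 = 77
t_52 = 157·77 = 57
t_53 = 157·57 = 245
t_54 = 157·245 = 65
t_55 = 157·65 = 221
t_56 = 157·221 = 137
t_57 = 157·137 = 5
t_58 = 157·5 = 17
t_59 = 157·17 = 109
t_60 = 157·109 = 217
t_61 = 157·217 = 21
t_62 = 157·21 = 225
t_63 = 157·225 = 253
t_64 = 157·253 = 41
(t_64) = (41) = (t_0), so the sequence has period 64.
184 ≡ 56 (mod 64), hence t_184 = t_56 = 137.

137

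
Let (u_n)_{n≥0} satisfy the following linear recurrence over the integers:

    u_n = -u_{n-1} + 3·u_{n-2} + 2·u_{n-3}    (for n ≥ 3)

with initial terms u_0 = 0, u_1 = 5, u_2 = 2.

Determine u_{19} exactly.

332011

u_3 = -1·2 + 3·5 + 2·0 = 13
u_4 = -1·13 + 3·2 + 2·5 = 3
u_5 = -1·3 + 3·13 + 2·2 = 40
u_6 = -1·40 + 3·3 + 2·13 = -5
u_7 = -1·-5 + 3·40 + 2·3 = 131
u_8 = -1·131 + 3·-5 + 2·40 = -66
u_9 = -1·-66 + 3·131 + 2·-5 = 449
u_10 = -1·449 + 3·-66 + 2·131 = -385
u_11 = -1·-385 + 3·449 + 2·-66 = 1600
u_12 = -1·1600 + 3·-385 + 2·449 = -1857
u_13 = -1·-1857 + 3·1600 + 2·-385 = 5887
u_14 = -1·5887 + 3·-1857 + 2·1600 = -8258
u_15 = -1·-8258 + 3·5887 + 2·-1857 = 22205
u_16 = -1·22205 + 3·-8258 + 2·5887 = -35205
u_17 = -1·-35205 + 3·22205 + 2·-8258 = 85304
u_18 = -1·85304 + 3·-35205 + 2·22205 = -146509
u_19 = -1·-146509 + 3·85304 + 2·-35205 = 332011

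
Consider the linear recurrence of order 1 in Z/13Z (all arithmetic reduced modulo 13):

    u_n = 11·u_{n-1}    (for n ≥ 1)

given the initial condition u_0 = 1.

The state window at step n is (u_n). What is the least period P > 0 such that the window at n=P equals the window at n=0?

n=0: window = (1)
n=1: window = (11)
n=2: window = (4)
n=3: window = (5)
n=4: window = (3)
n=5: window = (7)
n=6: window = (12)
n=7: window = (2)
n=8: window = (9)
n=9: window = (8)
n=10: window = (10)
n=11: window = (6)
n=12: window = (1)
window at n=12 equals window at n=0 → period = 12

12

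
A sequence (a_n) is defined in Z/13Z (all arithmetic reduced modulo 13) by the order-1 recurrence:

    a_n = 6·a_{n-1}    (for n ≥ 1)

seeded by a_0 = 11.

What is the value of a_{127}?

12

a_1 = 6·11 = 1
a_2 = 6·1 = 6
a_3 = 6·6 = 10
a_4 = 6·10 = 8
a_5 = 6·8 = 9
a_6 = 6·9 = 2
a_7 = 6·2 = 12
a_8 = 6·12 = 7
a_9 = 6·7 = 3
a_10 = 6·3 = 5
a_11 = 6·5 = 4
a_12 = 6·4 = 11
(a_12) = (11) = (a_0), so the sequence has period 12.
127 ≡ 7 (mod 12), hence a_127 = a_7 = 12.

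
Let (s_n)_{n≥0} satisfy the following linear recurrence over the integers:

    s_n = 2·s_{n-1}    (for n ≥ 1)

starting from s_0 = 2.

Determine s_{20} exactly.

2097152

s_1 = 2·2 = 4
s_2 = 2·4 = 8
s_3 = 2·8 = 16
s_4 = 2·16 = 32
s_5 = 2·32 = 64
s_6 = 2·64 = 128
s_7 = 2·128 = 256
s_8 = 2·256 = 512
s_9 = 2·512 = 1024
s_10 = 2·1024 = 2048
s_11 = 2·2048 = 4096
s_12 = 2·4096 = 8192
s_13 = 2·8192 = 16384
s_14 = 2·16384 = 32768
s_15 = 2·32768 = 65536
s_16 = 2·65536 = 131072
s_17 = 2·131072 = 262144
s_18 = 2·262144 = 524288
s_19 = 2·524288 = 1048576
s_20 = 2·1048576 = 2097152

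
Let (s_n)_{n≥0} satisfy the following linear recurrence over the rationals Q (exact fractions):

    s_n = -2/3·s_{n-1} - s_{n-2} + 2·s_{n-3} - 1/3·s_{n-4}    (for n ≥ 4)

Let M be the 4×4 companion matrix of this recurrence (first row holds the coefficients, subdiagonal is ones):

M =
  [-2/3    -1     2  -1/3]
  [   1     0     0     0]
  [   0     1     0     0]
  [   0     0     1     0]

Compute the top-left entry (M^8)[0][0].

-32099/6561

(M^8)[0][0] is the top entry after applying M 8 times to the unit state (1, 0, 0, 0). Equivalently it is h_{11} for the auxiliary sequence (h_n) obeying the same recurrence with h_3 = 1 and h_i = 0 for 0 ≤ i < 3:
h_4 = -2/3·1 + -1·0 + 2·0 + -1/3·0 = -2/3
h_5 = -2/3·-2/3 + -1·1 + 2·0 + -1/3·0 = -5/9
h_6 = -2/3·-5/9 + -1·-2/3 + 2·1 + -1/3·0 = 82/27
h_7 = -2/3·82/27 + -1·-5/9 + 2·-2/3 + -1/3·1 = -254/81
h_8 = -2/3·-254/81 + -1·82/27 + 2·-5/9 + -1/3·-2/3 = -446/243
h_9 = -2/3·-446/243 + -1·-254/81 + 2·82/27 + -1/3·-5/9 = 7741/729
h_10 = -2/3·7741/729 + -1·-446/243 + 2·-254/81 + -1/3·82/27 = -27398/2187
h_11 = -2/3·-27398/2187 + -1·7741/729 + 2·-446/243 + -1/3·-254/81 = -32099/6561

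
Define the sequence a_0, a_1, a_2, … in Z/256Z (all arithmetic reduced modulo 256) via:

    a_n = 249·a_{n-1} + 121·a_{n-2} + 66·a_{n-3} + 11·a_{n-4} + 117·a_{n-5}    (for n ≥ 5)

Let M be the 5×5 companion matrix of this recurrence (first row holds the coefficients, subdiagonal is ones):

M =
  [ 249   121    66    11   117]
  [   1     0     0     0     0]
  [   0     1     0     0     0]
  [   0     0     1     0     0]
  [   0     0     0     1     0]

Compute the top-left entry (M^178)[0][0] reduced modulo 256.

80

(M^178)[0][0] is the top entry after applying M 178 times to the unit state (1, 0, 0, 0, 0). Equivalently it is h_{182} for the auxiliary sequence (h_n) obeying the same recurrence with h_4 = 1 and h_i = 0 for 0 ≤ i < 4:
h_5 = 249·1 + 121·0 + 66·0 + 11·0 + 117·0 = 249
h_6 = 249·249 + 121·1 + 66·0 + 11·0 + 117·0 = 170
h_7 = 249·170 + 121·249 + 66·1 + 11·0 + 117·0 = 77
h_8 = 249·77 + 121·170 + 66·249 + 11·1 + 117·0 = 124
h_9 = 249·124 + 121·77 + 66·170 + 11·249 + 117·1 = 253
h_10 = 249·253 + 121·124 + 66·77 + 11·170 + 117·249 = 166
Continuing the recurrence:
  h_11 = 4;  h_12 = 25;  h_13 = 140;  h_14 = 200;  h_15 = 48;  h_16 = 55
  h_17 = 48;  h_18 = 163;  h_19 = 225;  h_20 = 145;  h_21 = 155;  h_22 = 63
  h_23 = 22;  h_24 = 51;  h_25 = 45;  h_26 = 24;  h_27 = 128;  h_28 = 177
  h_29 = 23;  h_30 = 161;  h_31 = 146;  h_32 = 36;  h_33 = 106;  h_34 = 48
  h_35 = 237;  h_36 = 207;  h_37 = 190;  h_38 = 65;  h_39 = 132;  h_40 = 79
  h_41 = 194;  h_42 = 178;  h_43 = 147;  h_44 = 218;  h_45 = 218;  h_46 = 74
  h_47 = 227;  h_48 = 134;  h_49 = 181;  h_50 = 185;  h_51 = 157;  h_52 = 81
  h_53 = 181;  h_54 = 124;  h_55 = 87;  h_56 = 33;  h_57 = 252;  h_58 = 48
  h_59 = 183;  h_60 = 213;  h_61 = 245;  h_62 = 100;  h_63 = 200;  h_64 = 192
  h_65 = 240;  h_66 = 5;  h_67 = 25;  h_68 = 54;  h_69 = 177;  h_70 = 8
  h_71 = 185;  h_72 = 26;  h_73 = 20;  h_74 = 173;  h_75 = 8;  h_76 = 96
  h_77 = 128;  h_78 = 131;  h_79 = 20;  h_80 = 39;  h_81 = 137;  h_82 = 249
  h_83 = 187;  h_84 = 183;  h_85 = 74;  h_86 = 255;  h_87 = 5;  h_88 = 204
  h_89 = 88;  h_90 = 21;  h_91 = 95;  h_92 = 17;  h_93 = 222;  h_94 = 148
  h_95 = 242;  h_96 = 184;  h_97 = 209;  h_98 = 119;  h_99 = 2;  h_100 = 149
  h_101 = 160;  h_102 = 51;  h_103 = 30;  h_104 = 218;  h_105 = 87;  h_106 = 182
  h_107 = 242;  h_108 = 234;  h_109 = 71;  h_110 = 162;  h_111 = 9;  h_112 = 73
  h_113 = 5;  h_114 = 25;  h_115 = 237;  h_116 = 224;  h_117 = 235;  h_118 = 233
  h_119 = 16;  h_120 = 56;  h_121 = 147;  h_122 = 253;  h_123 = 45;  h_124 = 248
  h_125 = 160;  h_126 = 128;  h_127 = 160;  h_128 = 153;  h_129 = 169;  h_130 = 146
  h_131 = 181;  h_132 = 84;  h_133 = 21;  h_134 = 78;  h_135 = 244;  h_136 = 241
  h_137 = 36;  h_138 = 200;  h_139 = 208;  h_140 = 255;  h_141 = 152;  h_142 = 11
  h_143 = 161;  h_144 = 1;  h_145 = 251;  h_146 = 15;  h_147 = 110;  h_148 = 107
  h_149 = 45;  h_150 = 16;  h_151 = 0;  h_152 = 9;  h_153 = 183;  h_154 = 129
  h_155 = 154;  h_156 = 84;  h_157 = 186;  h_158 = 128;  h_159 = 165;  h_160 = 239
  h_161 = 214;  h_162 = 41;  h_163 = 60;  h_164 = 151;  h_165 = 58;  h_166 = 210
  h_167 = 235;  h_168 = 178;  h_169 = 218;  h_170 = 74;  h_171 = 251;  h_172 = 94
  h_173 = 221;  h_174 = 233;  h_175 = 237;  h_176 = 97;  h_177 = 229;  h_178 = 180
  h_179 = 255;  h_180 = 161
h_181 = 249·161 + 121·255 + 66·180 + 11·229 + 117·97 = 180
h_182 = 249·180 + 121·161 + 66·255 + 11·180 + 117·229 = 80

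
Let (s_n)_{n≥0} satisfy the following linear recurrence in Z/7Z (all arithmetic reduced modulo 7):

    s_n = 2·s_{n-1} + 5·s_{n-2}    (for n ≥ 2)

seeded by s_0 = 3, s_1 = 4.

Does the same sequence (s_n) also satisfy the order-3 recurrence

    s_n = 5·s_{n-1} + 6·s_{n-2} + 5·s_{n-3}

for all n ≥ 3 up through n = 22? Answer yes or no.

Terms s_0..s_22: 3, 4, 2, 3, 2, 5, 6, 2, 6, 1, 4, 6, 4, 3, 5, 4, 5, 2, 1, 5, 1, 6, 3
n=3: candidate gives 0, actual s_3 = 3 ✗

no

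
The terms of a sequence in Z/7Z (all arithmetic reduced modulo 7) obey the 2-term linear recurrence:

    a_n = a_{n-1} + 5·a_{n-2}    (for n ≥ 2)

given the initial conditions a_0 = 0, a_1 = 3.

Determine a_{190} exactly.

a_2 = 1·3 + 5·0 = 3
a_3 = 1·3 + 5·3 = 4
a_4 = 1·4 + 5·3 = 5
a_5 = 1·5 + 5·4 = 4
a_6 = 1·4 + 5·5 = 1
a_7 = 1·1 + 5·4 = 0
a_8 = 1·0 + 5·1 = 5
a_9 = 1·5 + 5·0 = 5
a_10 = 1·5 + 5·5 = 2
a_11 = 1·2 + 5·5 = 6
a_12 = 1·6 + 5·2 = 2
a_13 = 1·2 + 5·6 = 4
a_14 = 1·4 + 5·2 = 0
a_15 = 1·0 + 5·4 = 6
a_16 = 1·6 + 5·0 = 6
a_17 = 1·6 + 5·6 = 1
a_18 = 1·1 + 5·6 = 3
a_19 = 1·3 + 5·1 = 1
a_20 = 1·1 + 5·3 = 2
a_21 = 1·2 + 5·1 = 0
a_22 = 1·0 + 5·2 = 3
(a_21, a_22) = (0, 3) = (a_0, a_1), so the sequence has period 21.
190 ≡ 1 (mod 21), hence a_190 = a_1 = 3.

3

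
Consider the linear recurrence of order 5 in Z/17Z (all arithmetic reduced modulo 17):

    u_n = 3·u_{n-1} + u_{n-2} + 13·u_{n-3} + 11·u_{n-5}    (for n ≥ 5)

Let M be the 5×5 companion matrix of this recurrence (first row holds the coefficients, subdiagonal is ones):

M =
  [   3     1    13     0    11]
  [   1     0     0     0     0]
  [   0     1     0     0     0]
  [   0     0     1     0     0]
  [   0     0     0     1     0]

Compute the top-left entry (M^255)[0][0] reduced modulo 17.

(M^255)[0][0] is the top entry after applying M 255 times to the unit state (1, 0, 0, 0, 0). Equivalently it is h_{259} for the auxiliary sequence (h_n) obeying the same recurrence with h_4 = 1 and h_i = 0 for 0 ≤ i < 4:
h_5 = 3·1 + 1·0 + 13·0 + 0·0 + 11·0 = 3
h_6 = 3·3 + 1·1 + 13·0 + 0·0 + 11·0 = 10
h_7 = 3·10 + 1·3 + 13·1 + 0·0 + 11·0 = 12
h_8 = 3·12 + 1·10 + 13·3 + 0·1 + 11·0 = 0
h_9 = 3·0 + 1·12 + 13·10 + 0·3 + 11·1 = 0
h_10 = 3·0 + 1·0 + 13·12 + 0·10 + 11·3 = 2
Continuing the recurrence:
  h_11 = 14;  h_12 = 6;  h_13 = 7;  h_14 = 5;  h_15 = 3;  h_16 = 4
  h_17 = 10;  h_18 = 14;  h_19 = 6;  h_20 = 8;  h_21 = 1;  h_22 = 12
  h_23 = 6;  h_24 = 7;  h_25 = 16;  h_26 = 8;  h_27 = 8;  h_28 = 0
  h_29 = 2;  h_30 = 14;  h_31 = 13;  h_32 = 14;  h_33 = 16;  h_34 = 15
  h_35 = 6;  h_36 = 10;  h_37 = 11;  h_38 = 8;  h_39 = 7;  h_40 = 0
  h_41 = 0;  h_42 = 8;  h_43 = 10;  h_44 = 13;  h_45 = 0;  h_46 = 7
  h_47 = 6;  h_48 = 16;  h_49 = 16;  h_50 = 6;  h_51 = 13;  h_52 = 13
  h_53 = 0;  h_54 = 1;  h_55 = 0;  h_56 = 8;  h_57 = 10;  h_58 = 4
  h_59 = 1;  h_60 = 1;  h_61 = 8;  h_62 = 12;  h_63 = 16;  h_64 = 5
  h_65 = 11;  h_66 = 11;  h_67 = 3;  h_68 = 16;  h_69 = 11;  h_70 = 5
  h_71 = 15;  h_72 = 5;  h_73 = 16;  h_74 = 12;  h_75 = 2;  h_76 = 0
  h_77 = 9;  h_78 = 8;  h_79 = 12;  h_80 = 13;  h_81 = 2;  h_82 = 2
  h_83 = 10;  h_84 = 3;  h_85 = 1;  h_86 = 5;  h_87 = 9;  h_88 = 2
  h_89 = 11;  h_90 = 10;  h_91 = 3;  h_92 = 6;  h_93 = 3;  h_94 = 5
  h_95 = 2;  h_96 = 15;  h_97 = 8;  h_98 = 13;  h_99 = 8;  h_100 = 10
  h_101 = 15;  h_102 = 9;  h_103 = 9;  h_104 = 13;  h_105 = 3;  h_106 = 15
  h_107 = 10;  h_108 = 13;  h_109 = 13;  h_110 = 11;  h_111 = 6;  h_112 = 2
  h_113 = 9;  h_114 = 12;  h_115 = 5;  h_116 = 6;  h_117 = 14;  h_118 = 8
  h_119 = 10;  h_120 = 3;  h_121 = 2;  h_122 = 4;  h_123 = 5;  h_124 = 2
  h_125 = 11;  h_126 = 3;  h_127 = 5;  h_128 = 12;  h_129 = 0;  h_130 = 11
  h_131 = 1;  h_132 = 1;  h_133 = 7;  h_134 = 1;  h_135 = 8;  h_136 = 8
  h_137 = 5;  h_138 = 0;  h_139 = 1;  h_140 = 3;  h_141 = 13;  h_142 = 8
  h_143 = 8;  h_144 = 8;  h_145 = 16;  h_146 = 14;  h_147 = 12;  h_148 = 6
  h_149 = 11;  h_150 = 14;  h_151 = 13;  h_152 = 5;  h_153 = 4;  h_154 = 1
  h_155 = 5;  h_156 = 7;  h_157 = 9;  h_158 = 7;  h_159 = 13;  h_160 = 14
  h_161 = 2;  h_162 = 16;  h_163 = 3;  h_164 = 7;  h_165 = 12;  h_166 = 2
  h_167 = 13;  h_168 = 9;  h_169 = 7;  h_170 = 8;  h_171 = 0;  h_172 = 4
  h_173 = 11;  h_174 = 12;  h_175 = 0;  h_176 = 2;  h_177 = 2;  h_178 = 10
  h_179 = 3;  h_180 = 11;  h_181 = 1;  h_182 = 7;  h_183 = 3;  h_184 = 11
  h_185 = 10;  h_186 = 6;  h_187 = 10;  h_188 = 12;  h_189 = 7;  h_190 = 1
  h_191 = 11;  h_192 = 14;  h_193 = 11;  h_194 = 12;  h_195 = 2;  h_196 = 10
  h_197 = 2;  h_198 = 10;  h_199 = 5;  h_200 = 5;  h_201 = 5;  h_202 = 5
  h_203 = 8;  h_204 = 13;  h_205 = 14;  h_206 = 10;  h_207 = 13;  h_208 = 13
  h_209 = 2;  h_210 = 2;  h_211 = 15;  h_212 = 12;  h_213 = 16;  h_214 = 5
  h_215 = 5;  h_216 = 2;  h_217 = 4;  h_218 = 0;  h_219 = 0;  h_220 = 5
  h_221 = 3;  h_222 = 7;  h_223 = 4;  h_224 = 7;  h_225 = 1;  h_226 = 10
  h_227 = 12;  h_228 = 1;  h_229 = 1;  h_230 = 1;  h_231 = 8;  h_232 = 0
  h_233 = 15;  h_234 = 7;  h_235 = 13;  h_236 = 6;  h_237 = 3;  h_238 = 9
  h_239 = 15;  h_240 = 15;  h_241 = 5;  h_242 = 3;  h_243 = 2;  h_244 = 1
  h_245 = 5;  h_246 = 12;  h_247 = 2;  h_248 = 3;  h_249 = 8;  h_250 = 6
  h_251 = 10;  h_252 = 9;  h_253 = 12;  h_254 = 8;  h_255 = 15;  h_256 = 13
  h_257 = 2
h_258 = 3·2 + 1·13 + 13·15 + 0·8 + 11·12 = 6
h_259 = 3·6 + 1·2 + 13·13 + 0·15 + 11·8 = 5

5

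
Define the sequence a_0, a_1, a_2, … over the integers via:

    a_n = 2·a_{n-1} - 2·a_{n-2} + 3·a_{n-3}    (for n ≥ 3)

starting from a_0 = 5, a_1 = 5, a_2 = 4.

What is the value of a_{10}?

913

a_3 = 2·4 + -2·5 + 3·5 = 13
a_4 = 2·13 + -2·4 + 3·5 = 33
a_5 = 2·33 + -2·13 + 3·4 = 52
a_6 = 2·52 + -2·33 + 3·13 = 77
a_7 = 2·77 + -2·52 + 3·33 = 149
a_8 = 2·149 + -2·77 + 3·52 = 300
a_9 = 2·300 + -2·149 + 3·77 = 533
a_10 = 2·533 + -2·300 + 3·149 = 913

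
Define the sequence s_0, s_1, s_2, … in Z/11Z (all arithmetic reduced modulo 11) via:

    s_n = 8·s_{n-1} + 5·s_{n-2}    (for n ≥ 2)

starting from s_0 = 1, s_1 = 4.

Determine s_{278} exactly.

s_2 = 8·4 + 5·1 = 4
s_3 = 8·4 + 5·4 = 8
s_4 = 8·8 + 5·4 = 7
s_5 = 8·7 + 5·8 = 8
s_6 = 8·8 + 5·7 = 0
s_7 = 8·0 + 5·8 = 7
s_8 = 8·7 + 5·0 = 1
s_9 = 8·1 + 5·7 = 10
s_10 = 8·10 + 5·1 = 8
s_11 = 8·8 + 5·10 = 4
s_12 = 8·4 + 5·8 = 6
s_13 = 8·6 + 5·4 = 2
s_14 = 8·2 + 5·6 = 2
s_15 = 8·2 + 5·2 = 4
s_16 = 8·4 + 5·2 = 9
s_17 = 8·9 + 5·4 = 4
s_18 = 8·4 + 5·9 = 0
s_19 = 8·0 + 5·4 = 9
s_20 = 8·9 + 5·0 = 6
s_21 = 8·6 + 5·9 = 5
s_22 = 8·5 + 5·6 = 4
s_23 = 8·4 + 5·5 = 2
s_24 = 8·2 + 5·4 = 3
s_25 = 8·3 + 5·2 = 1
s_26 = 8·1 + 5·3 = 1
s_27 = 8·1 + 5·1 = 2
s_28 = 8·2 + 5·1 = 10
s_29 = 8·10 + 5·2 = 2
s_30 = 8·2 + 5·10 = 0
s_31 = 8·0 + 5·2 = 10
s_32 = 8·10 + 5·0 = 3
s_33 = 8·3 + 5·10 = 8
s_34 = 8·8 + 5·3 = 2
s_35 = 8·2 + 5·8 = 1
s_36 = 8·1 + 5·2 = 7
s_37 = 8·7 + 5·1 = 6
s_38 = 8·6 + 5·7 = 6
s_39 = 8·6 + 5·6 = 1
s_40 = 8·1 + 5·6 = 5
s_41 = 8·5 + 5·1 = 1
s_42 = 8·1 + 5·5 = 0
s_43 = 8·0 + 5·1 = 5
s_44 = 8·5 + 5·0 = 7
s_45 = 8·7 + 5·5 = 4
s_46 = 8·4 + 5·7 = 1
s_47 = 8·1 + 5·4 = 6
s_48 = 8·6 + 5·1 = 9
s_49 = 8·9 + 5·6 = 3
s_50 = 8·3 + 5·9 = 3
s_51 = 8·3 + 5·3 = 6
s_52 = 8·6 + 5·3 = 8
s_53 = 8·8 + 5·6 = 6
s_54 = 8·6 + 5·8 = 0
s_55 = 8·0 + 5·6 = 8
s_56 = 8·8 + 5·0 = 9
s_57 = 8·9 + 5·8 = 2
s_58 = 8·2 + 5·9 = 6
s_59 = 8·6 + 5·2 = 3
s_60 = 8·3 + 5·6 = 10
s_61 = 8·10 + 5·3 = 7
s_62 = 8·7 + 5·10 = 7
s_63 = 8·7 + 5·7 = 3
s_64 = 8·3 + 5·7 = 4
s_65 = 8·4 + 5·3 = 3
s_66 = 8·3 + 5·4 = 0
s_67 = 8·0 + 5·3 = 4
s_68 = 8·4 + 5·0 = 10
s_69 = 8·10 + 5·4 = 1
s_70 = 8·1 + 5·10 = 3
s_71 = 8·3 + 5·1 = 7
s_72 = 8·7 + 5·3 = 5
s_73 = 8·5 + 5·7 = 9
s_74 = 8·9 + 5·5 = 9
s_75 = 8·9 + 5·9 = 7
s_76 = 8·7 + 5·9 = 2
s_77 = 8·2 + 5·7 = 7
s_78 = 8·7 + 5·2 = 0
s_79 = 8·0 + 5·7 = 2
s_80 = 8·2 + 5·0 = 5
s_81 = 8·5 + 5·2 = 6
s_82 = 8·6 + 5·5 = 7
s_83 = 8·7 + 5·6 = 9
s_84 = 8·9 + 5·7 = 8
s_85 = 8·8 + 5·9 = 10
s_86 = 8·10 + 5·8 = 10
s_87 = 8·10 + 5·10 = 9
s_88 = 8·9 + 5·10 = 1
s_89 = 8·1 + 5·9 = 9
s_90 = 8·9 + 5·1 = 0
s_91 = 8·0 + 5·9 = 1
s_92 = 8·1 + 5·0 = 8
s_93 = 8·8 + 5·1 = 3
s_94 = 8·3 + 5·8 = 9
s_95 = 8·9 + 5·3 = 10
s_96 = 8·10 + 5·9 = 4
s_97 = 8·4 + 5·10 = 5
s_98 = 8·5 + 5·4 = 5
s_99 = 8·5 + 5·5 = 10
s_100 = 8·10 + 5·5 = 6
s_101 = 8·6 + 5·10 = 10
s_102 = 8·10 + 5·6 = 0
s_103 = 8·0 + 5·10 = 6
s_104 = 8·6 + 5·0 = 4
s_105 = 8·4 + 5·6 = 7
s_106 = 8·7 + 5·4 = 10
s_107 = 8·10 + 5·7 = 5
s_108 = 8·5 + 5·10 = 2
s_109 = 8·2 + 5·5 = 8
s_110 = 8·8 + 5·2 = 8
s_111 = 8·8 + 5·8 = 5
s_112 = 8·5 + 5·8 = 3
s_113 = 8·3 + 5·5 = 5
s_114 = 8·5 + 5·3 = 0
s_115 = 8·0 + 5·5 = 3
s_116 = 8·3 + 5·0 = 2
s_117 = 8·2 + 5·3 = 9
s_118 = 8·9 + 5·2 = 5
s_119 = 8·5 + 5·9 = 8
s_120 = 8·8 + 5·5 = 1
s_121 = 8·1 + 5·8 = 4
(s_120, s_121) = (1, 4) = (s_0, s_1), so the sequence has period 120.
278 ≡ 38 (mod 120), hence s_278 = s_38 = 6.

6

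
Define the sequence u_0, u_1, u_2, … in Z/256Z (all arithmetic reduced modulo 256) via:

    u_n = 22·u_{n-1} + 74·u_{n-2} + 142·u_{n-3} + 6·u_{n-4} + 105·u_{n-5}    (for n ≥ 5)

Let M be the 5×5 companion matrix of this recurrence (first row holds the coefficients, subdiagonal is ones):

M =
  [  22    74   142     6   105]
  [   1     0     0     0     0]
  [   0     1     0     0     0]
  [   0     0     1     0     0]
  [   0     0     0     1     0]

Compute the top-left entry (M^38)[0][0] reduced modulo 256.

(M^38)[0][0] is the top entry after applying M 38 times to the unit state (1, 0, 0, 0, 0). Equivalently it is h_{42} for the auxiliary sequence (h_n) obeying the same recurrence with h_4 = 1 and h_i = 0 for 0 ≤ i < 4:
h_5 = 22·1 + 74·0 + 142·0 + 6·0 + 105·0 = 22
h_6 = 22·22 + 74·1 + 142·0 + 6·0 + 105·0 = 46
h_7 = 22·46 + 74·22 + 142·1 + 6·0 + 105·0 = 222
h_8 = 22·222 + 74·46 + 142·22 + 6·1 + 105·0 = 154
h_9 = 22·154 + 74·222 + 142·46 + 6·22 + 105·1 = 217
h_10 = 22·217 + 74·154 + 142·222 + 6·46 + 105·22 = 104
h_11 = 22·104 + 74·217 + 142·154 + 6·222 + 105·46 = 40
h_12 = 22·40 + 74·104 + 142·217 + 6·154 + 105·222 = 136
h_13 = 22·136 + 74·40 + 142·104 + 6·217 + 105·154 = 48
h_14 = 22·48 + 74·136 + 142·40 + 6·104 + 105·217 = 17
h_15 = 22·17 + 74·48 + 142·136 + 6·40 + 105·104 = 94
h_16 = 22·94 + 74·17 + 142·48 + 6·136 + 105·40 = 54
h_17 = 22·54 + 74·94 + 142·17 + 6·48 + 105·136 = 38
h_18 = 22·38 + 74·54 + 142·94 + 6·17 + 105·48 = 26
h_19 = 22·26 + 74·38 + 142·54 + 6·94 + 105·17 = 89
h_20 = 22·89 + 74·26 + 142·38 + 6·54 + 105·94 = 16
h_21 = 22·16 + 74·89 + 142·26 + 6·38 + 105·54 = 144
h_22 = 22·144 + 74·16 + 142·89 + 6·26 + 105·38 = 144
h_23 = 22·144 + 74·144 + 142·16 + 6·89 + 105·26 = 160
h_24 = 22·160 + 74·144 + 142·144 + 6·16 + 105·89 = 33
h_25 = 22·33 + 74·160 + 142·144 + 6·144 + 105·16 = 230
h_26 = 22·230 + 74·33 + 142·160 + 6·144 + 105·144 = 126
h_27 = 22·126 + 74·230 + 142·33 + 6·160 + 105·144 = 110
h_28 = 22·110 + 74·126 + 142·230 + 6·33 + 105·160 = 218
h_29 = 22·218 + 74·110 + 142·126 + 6·230 + 105·33 = 89
h_30 = 22·89 + 74·218 + 142·110 + 6·126 + 105·230 = 248
h_31 = 22·248 + 74·89 + 142·218 + 6·110 + 105·126 = 56
h_32 = 22·56 + 74·248 + 142·89 + 6·218 + 105·110 = 24
h_33 = 22·24 + 74·56 + 142·248 + 6·89 + 105·218 = 80
h_34 = 22·80 + 74·24 + 142·56 + 6·248 + 105·89 = 49
h_35 = 22·49 + 74·80 + 142·24 + 6·56 + 105·248 = 174
h_36 = 22·174 + 74·49 + 142·80 + 6·24 + 105·56 = 6
h_37 = 22·6 + 74·174 + 142·49 + 6·80 + 105·24 = 182
h_38 = 22·182 + 74·6 + 142·174 + 6·49 + 105·80 = 218
h_39 = 22·218 + 74·182 + 142·6 + 6·174 + 105·49 = 217
h_40 = 22·217 + 74·218 + 142·182 + 6·6 + 105·174 = 32
h_41 = 22·32 + 74·217 + 142·218 + 6·182 + 105·6 = 32
h_42 = 22·32 + 74·32 + 142·217 + 6·218 + 105·182 = 32

32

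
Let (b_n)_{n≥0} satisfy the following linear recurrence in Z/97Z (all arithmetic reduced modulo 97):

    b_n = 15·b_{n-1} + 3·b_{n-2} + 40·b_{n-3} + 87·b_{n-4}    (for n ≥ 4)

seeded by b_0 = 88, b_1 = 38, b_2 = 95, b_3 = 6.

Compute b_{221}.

b_4 = 15·6 + 3·95 + 40·38 + 87·88 = 45
b_5 = 15·45 + 3·6 + 40·95 + 87·38 = 39
b_6 = 15·39 + 3·45 + 40·6 + 87·95 = 10
b_7 = 15·10 + 3·39 + 40·45 + 87·6 = 67
b_8 = 15·67 + 3·10 + 40·39 + 87·45 = 11
b_9 = 15·11 + 3·67 + 40·10 + 87·39 = 85
Continuing the recurrence:
  b_10 = 8;  b_11 = 48;  b_12 = 57;  b_13 = 81;  b_14 = 25;  b_15 = 90
  b_16 = 21;  b_17 = 96;  b_18 = 3;  b_19 = 79;  b_20 = 71;  b_21 = 74
  b_22 = 88;  b_23 = 3;  b_24 = 37;  b_25 = 46;  b_26 = 41;  b_27 = 69
  b_28 = 9;  b_29 = 67;  b_30 = 84;  b_31 = 64;  b_32 = 19;  b_33 = 63
  b_34 = 6;  b_35 = 11;  b_36 = 88;  b_37 = 90;  b_38 = 54;  b_39 = 28
  b_40 = 4;  b_41 = 46;  b_42 = 21;  b_43 = 42;  b_44 = 68;  b_45 = 71
  b_46 = 23;  b_47 = 45;  b_48 = 91;  b_49 = 61;  b_50 = 42;  b_51 = 26
  b_52 = 9;  b_53 = 22;  b_54 = 7;  b_55 = 77;  b_56 = 26;  b_57 = 2
  b_58 = 14;  b_59 = 1;  b_60 = 71;  b_61 = 56;  b_62 = 80;  b_63 = 27
  b_64 = 41;  b_65 = 38;  b_66 = 3;  b_67 = 74;  b_68 = 95;  b_69 = 29
  b_70 = 61;  b_71 = 85;  b_72 = 19;  b_73 = 71;  b_74 = 32;  b_75 = 21
  b_76 = 54;  b_77 = 85;  b_78 = 17;  b_79 = 35;  b_80 = 41;  b_81 = 65
  b_82 = 0;  b_83 = 30;  b_84 = 21;  b_85 = 46;  b_86 = 13;  b_87 = 0
  b_88 = 20;  b_89 = 69;  b_90 = 92;  b_91 = 59;  b_92 = 35;  b_93 = 6
  b_94 = 83;  b_95 = 36;  b_96 = 0;  b_97 = 70;  b_98 = 11;  b_99 = 15
  b_100 = 51;  b_101 = 65;  b_102 = 66;  b_103 = 68;  b_104 = 10;  b_105 = 16
  b_106 = 2;  b_107 = 89;  b_108 = 38;  b_109 = 78;  b_110 = 71;  b_111 = 86
  b_112 = 72;  b_113 = 3;  b_114 = 81;  b_115 = 43;  b_116 = 94;  b_117 = 93
  b_118 = 65;  b_119 = 25;  b_120 = 52;  b_121 = 3;  b_122 = 66;  b_123 = 16
  b_124 = 38;  b_125 = 27;  b_126 = 14;  b_127 = 2;  b_128 = 93;  b_129 = 42
  b_130 = 73;  b_131 = 71;  b_132 = 94;  b_133 = 49;  b_134 = 23;  b_135 = 50
  b_136 = 93;  b_137 = 35;  b_138 = 52;  b_139 = 31;  b_140 = 24;  b_141 = 49
  b_142 = 72;  b_143 = 34;  b_144 = 21;  b_145 = 91;  b_146 = 31;  b_147 = 74
  b_148 = 74;  b_149 = 13;  b_150 = 60;  b_151 = 55;  b_152 = 9;  b_153 = 48
  b_154 = 19;  b_155 = 45;  b_156 = 40;  b_157 = 45;  b_158 = 77;  b_159 = 15
  b_160 = 13;  b_161 = 57;  b_162 = 45;  b_163 = 52;  b_164 = 58;  b_165 = 25
  b_166 = 45;  b_167 = 28;  b_168 = 5;  b_169 = 60;  b_170 = 33;  b_171 = 13
  b_172 = 25;  b_173 = 67;  b_174 = 9;  b_175 = 42;  b_176 = 80;  b_177 = 46
  b_178 = 95;  b_179 = 75;  b_180 = 25;  b_181 = 60;  b_182 = 18;  b_183 = 21
  b_184 = 94;  b_185 = 41;  b_186 = 5;  b_187 = 62;  b_188 = 93;  b_189 = 13
  b_190 = 91;  b_191 = 42;  b_192 = 8;  b_193 = 70;  b_194 = 1;  b_195 = 28
  b_196 = 39;  b_197 = 9;  b_198 = 4;  b_199 = 9;  b_200 = 20;  b_201 = 9
  b_202 = 30;  b_203 = 23;  b_204 = 13;  b_205 = 16;  b_206 = 26;  b_207 = 49
  b_208 = 62;  b_209 = 17;  b_210 = 7;  b_211 = 12;  b_212 = 67;  b_213 = 84
  b_214 = 28;  b_215 = 31;  b_216 = 38;  b_217 = 70;  b_218 = 87;  b_219 = 9
b_220 = 15·9 + 3·87 + 40·70 + 87·38 = 3
b_221 = 15·3 + 3·9 + 40·87 + 87·70 = 39

39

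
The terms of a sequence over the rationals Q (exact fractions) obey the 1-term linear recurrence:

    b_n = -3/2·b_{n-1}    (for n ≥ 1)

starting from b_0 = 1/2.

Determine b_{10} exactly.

b_1 = -3/2·1/2 = -3/4
b_2 = -3/2·-3/4 = 9/8
b_3 = -3/2·9/8 = -27/16
b_4 = -3/2·-27/16 = 81/32
b_5 = -3/2·81/32 = -243/64
b_6 = -3/2·-243/64 = 729/128
b_7 = -3/2·729/128 = -2187/256
b_8 = -3/2·-2187/256 = 6561/512
b_9 = -3/2·6561/512 = -19683/1024
b_10 = -3/2·-19683/1024 = 59049/2048

59049/2048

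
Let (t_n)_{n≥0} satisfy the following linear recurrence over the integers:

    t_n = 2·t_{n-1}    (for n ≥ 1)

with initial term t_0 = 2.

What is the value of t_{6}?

t_1 = 2·2 = 4
t_2 = 2·4 = 8
t_3 = 2·8 = 16
t_4 = 2·16 = 32
t_5 = 2·32 = 64
t_6 = 2·64 = 128

128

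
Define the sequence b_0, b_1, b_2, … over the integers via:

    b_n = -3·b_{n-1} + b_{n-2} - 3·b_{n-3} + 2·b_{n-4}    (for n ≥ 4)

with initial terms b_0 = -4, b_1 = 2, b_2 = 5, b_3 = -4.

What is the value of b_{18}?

385970305

b_4 = -3·-4 + 1·5 + -3·2 + 2·-4 = 3
b_5 = -3·3 + 1·-4 + -3·5 + 2·2 = -24
b_6 = -3·-24 + 1·3 + -3·-4 + 2·5 = 97
b_7 = -3·97 + 1·-24 + -3·3 + 2·-4 = -332
b_8 = -3·-332 + 1·97 + -3·-24 + 2·3 = 1171
b_9 = -3·1171 + 1·-332 + -3·97 + 2·-24 = -4184
b_10 = -3·-4184 + 1·1171 + -3·-332 + 2·97 = 14913
b_11 = -3·14913 + 1·-4184 + -3·1171 + 2·-332 = -53100
b_12 = -3·-53100 + 1·14913 + -3·-4184 + 2·1171 = 189107
b_13 = -3·189107 + 1·-53100 + -3·14913 + 2·-4184 = -673528
b_14 = -3·-673528 + 1·189107 + -3·-53100 + 2·14913 = 2398817
b_15 = -3·2398817 + 1·-673528 + -3·189107 + 2·-53100 = -8543500
b_16 = -3·-8543500 + 1·2398817 + -3·-673528 + 2·189107 = 30428115
b_17 = -3·30428115 + 1·-8543500 + -3·2398817 + 2·-673528 = -108371352
b_18 = -3·-108371352 + 1·30428115 + -3·-8543500 + 2·2398817 = 385970305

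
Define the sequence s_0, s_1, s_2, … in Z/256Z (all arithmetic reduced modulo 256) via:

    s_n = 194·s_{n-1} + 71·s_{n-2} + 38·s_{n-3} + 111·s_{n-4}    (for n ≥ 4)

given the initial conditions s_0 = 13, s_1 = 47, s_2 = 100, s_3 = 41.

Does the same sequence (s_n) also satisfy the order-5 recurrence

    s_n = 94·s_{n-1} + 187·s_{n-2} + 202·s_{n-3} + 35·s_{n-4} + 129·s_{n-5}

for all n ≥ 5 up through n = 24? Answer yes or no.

no

Terms s_0..s_24: 13, 47, 100, 41, 107, 174, 251, 33, 216, 139, 249, 158, 21, 247, 108, 249, 107, 70, 131, 137, 240, 171, 73, 198, 189
n=5: candidate gives 31, actual s_5 = 174 ✗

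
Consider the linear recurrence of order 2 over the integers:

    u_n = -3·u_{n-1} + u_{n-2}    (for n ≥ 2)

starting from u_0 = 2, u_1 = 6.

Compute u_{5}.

u_2 = -3·6 + 1·2 = -16
u_3 = -3·-16 + 1·6 = 54
u_4 = -3·54 + 1·-16 = -178
u_5 = -3·-178 + 1·54 = 588

588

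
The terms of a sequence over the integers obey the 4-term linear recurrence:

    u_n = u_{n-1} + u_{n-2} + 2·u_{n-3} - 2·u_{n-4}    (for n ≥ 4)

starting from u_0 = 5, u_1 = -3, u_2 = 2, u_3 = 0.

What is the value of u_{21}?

-182786

u_4 = 1·0 + 1·2 + 2·-3 + -2·5 = -14
u_5 = 1·-14 + 1·0 + 2·2 + -2·-3 = -4
u_6 = 1·-4 + 1·-14 + 2·0 + -2·2 = -22
u_7 = 1·-22 + 1·-4 + 2·-14 + -2·0 = -54
u_8 = 1·-54 + 1·-22 + 2·-4 + -2·-14 = -56
u_9 = 1·-56 + 1·-54 + 2·-22 + -2·-4 = -146
u_10 = 1·-146 + 1·-56 + 2·-54 + -2·-22 = -266
u_11 = 1·-266 + 1·-146 + 2·-56 + -2·-54 = -416
u_12 = 1·-416 + 1·-266 + 2·-146 + -2·-56 = -862
u_13 = 1·-862 + 1·-416 + 2·-266 + -2·-146 = -1518
u_14 = 1·-1518 + 1·-862 + 2·-416 + -2·-266 = -2680
u_15 = 1·-2680 + 1·-1518 + 2·-862 + -2·-416 = -5090
u_16 = 1·-5090 + 1·-2680 + 2·-1518 + -2·-862 = -9082
u_17 = 1·-9082 + 1·-5090 + 2·-2680 + -2·-1518 = -16496
u_18 = 1·-16496 + 1·-9082 + 2·-5090 + -2·-2680 = -30398
u_19 = 1·-30398 + 1·-16496 + 2·-9082 + -2·-5090 = -54878
u_20 = 1·-54878 + 1·-30398 + 2·-16496 + -2·-9082 = -100104
u_21 = 1·-100104 + 1·-54878 + 2·-30398 + -2·-16496 = -182786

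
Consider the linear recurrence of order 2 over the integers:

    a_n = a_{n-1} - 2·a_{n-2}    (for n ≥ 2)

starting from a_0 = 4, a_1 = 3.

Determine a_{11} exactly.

a_2 = 1·3 + -2·4 = -5
a_3 = 1·-5 + -2·3 = -11
a_4 = 1·-11 + -2·-5 = -1
a_5 = 1·-1 + -2·-11 = 21
a_6 = 1·21 + -2·-1 = 23
a_7 = 1·23 + -2·21 = -19
a_8 = 1·-19 + -2·23 = -65
a_9 = 1·-65 + -2·-19 = -27
a_10 = 1·-27 + -2·-65 = 103
a_11 = 1·103 + -2·-27 = 157

157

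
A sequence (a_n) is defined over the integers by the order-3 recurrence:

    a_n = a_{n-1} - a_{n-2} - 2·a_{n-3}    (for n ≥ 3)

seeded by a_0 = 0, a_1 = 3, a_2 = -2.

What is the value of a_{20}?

13410

a_3 = 1·-2 + -1·3 + -2·0 = -5
a_4 = 1·-5 + -1·-2 + -2·3 = -9
a_5 = 1·-9 + -1·-5 + -2·-2 = 0
a_6 = 1·0 + -1·-9 + -2·-5 = 19
a_7 = 1·19 + -1·0 + -2·-9 = 37
a_8 = 1·37 + -1·19 + -2·0 = 18
a_9 = 1·18 + -1·37 + -2·19 = -57
a_10 = 1·-57 + -1·18 + -2·37 = -149
a_11 = 1·-149 + -1·-57 + -2·18 = -128
a_12 = 1·-128 + -1·-149 + -2·-57 = 135
a_13 = 1·135 + -1·-128 + -2·-149 = 561
a_14 = 1·561 + -1·135 + -2·-128 = 682
a_15 = 1·682 + -1·561 + -2·135 = -149
a_16 = 1·-149 + -1·682 + -2·561 = -1953
a_17 = 1·-1953 + -1·-149 + -2·682 = -3168
a_18 = 1·-3168 + -1·-1953 + -2·-149 = -917
a_19 = 1·-917 + -1·-3168 + -2·-1953 = 6157
a_20 = 1·6157 + -1·-917 + -2·-3168 = 13410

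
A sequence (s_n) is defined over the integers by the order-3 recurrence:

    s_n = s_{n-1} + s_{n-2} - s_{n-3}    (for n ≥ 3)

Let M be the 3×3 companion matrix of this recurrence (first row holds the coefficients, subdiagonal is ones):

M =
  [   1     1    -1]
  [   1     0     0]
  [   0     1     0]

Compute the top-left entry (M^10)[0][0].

(M^10)[0][0] is the top entry after applying M 10 times to the unit state (1, 0, 0). Equivalently it is h_{12} for the auxiliary sequence (h_n) obeying the same recurrence with h_2 = 1 and h_i = 0 for 0 ≤ i < 2:
h_3 = 1·1 + 1·0 + -1·0 = 1
h_4 = 1·1 + 1·1 + -1·0 = 2
h_5 = 1·2 + 1·1 + -1·1 = 2
h_6 = 1·2 + 1·2 + -1·1 = 3
h_7 = 1·3 + 1·2 + -1·2 = 3
h_8 = 1·3 + 1·3 + -1·2 = 4
h_9 = 1·4 + 1·3 + -1·3 = 4
h_10 = 1·4 + 1·4 + -1·3 = 5
h_11 = 1·5 + 1·4 + -1·4 = 5
h_12 = 1·5 + 1·5 + -1·4 = 6

6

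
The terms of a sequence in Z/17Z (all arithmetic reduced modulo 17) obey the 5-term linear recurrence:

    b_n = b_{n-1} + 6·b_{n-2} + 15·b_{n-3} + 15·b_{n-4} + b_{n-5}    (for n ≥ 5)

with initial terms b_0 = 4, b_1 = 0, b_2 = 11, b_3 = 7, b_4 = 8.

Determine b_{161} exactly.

15

b_5 = 1·8 + 6·7 + 15·11 + 15·0 + 1·4 = 15
b_6 = 1·15 + 6·8 + 15·7 + 15·11 + 1·0 = 10
b_7 = 1·10 + 6·15 + 15·8 + 15·7 + 1·11 = 13
b_8 = 1·13 + 6·10 + 15·15 + 15·8 + 1·7 = 0
b_9 = 1·0 + 6·13 + 15·10 + 15·15 + 1·8 = 2
b_10 = 1·2 + 6·0 + 15·13 + 15·10 + 1·15 = 5
Continuing the recurrence:
  b_11 = 1;  b_12 = 6;  b_13 = 15;  b_14 = 7;  b_15 = 3;  b_16 = 4
  b_17 = 1;  b_18 = 3;  b_19 = 2;  b_20 = 13;  b_21 = 4;  b_22 = 5
  b_23 = 2;  b_24 = 0;  b_25 = 7;  b_26 = 14;  b_27 = 6;  b_28 = 10
  b_29 = 4;  b_30 = 14;  b_31 = 3;  b_32 = 14;  b_33 = 6;  b_34 = 9
  b_35 = 8;  b_36 = 8;  b_37 = 6;  b_38 = 9;  b_39 = 5;  b_40 = 5
  b_41 = 13;  b_42 = 4;  b_43 = 3;  b_44 = 13;  b_45 = 2;  b_46 = 11
  b_47 = 12;  b_48 = 0;  b_49 = 8;  b_50 = 15;  b_51 = 16;  b_52 = 0
  b_53 = 16;  b_54 = 13;  b_55 = 7;  b_56 = 1;  b_57 = 2;  b_58 = 1
  b_59 = 10;  b_60 = 0;  b_61 = 4;  b_62 = 1;  b_63 = 6;  b_64 = 14
  b_65 = 6;  b_66 = 12;  b_67 = 9;  b_68 = 13;  b_69 = 11;  b_70 = 2
  b_71 = 2;  b_72 = 9;  b_73 = 8;  b_74 = 14;  b_75 = 8;  b_76 = 9
  b_77 = 5;  b_78 = 6;  b_79 = 16;  b_80 = 15;  b_81 = 13;  b_82 = 13
  b_83 = 1;  b_84 = 5;  b_85 = 8;  b_86 = 6;  b_87 = 4;  b_88 = 15
  b_89 = 16;  b_90 = 9;  b_91 = 5;  b_92 = 1;  b_93 = 13;  b_94 = 7
  b_95 = 14;  b_96 = 16;  b_97 = 10;  b_98 = 9;  b_99 = 16;  b_100 = 15
  b_101 = 4;  b_102 = 3;  b_103 = 8;  b_104 = 4;  b_105 = 2;  b_106 = 8
  b_107 = 16;  b_108 = 9;  b_109 = 4;  b_110 = 12;  b_111 = 11;  b_112 = 5
  b_113 = 14;  b_114 = 2;  b_115 = 15;  b_116 = 0;  b_117 = 12;  b_118 = 9
  b_119 = 2;  b_120 = 13;  b_121 = 0;  b_122 = 0;  b_123 = 13;  b_124 = 6
  b_125 = 12;  b_126 = 5;  b_127 = 5;  b_128 = 12;  b_129 = 14;  b_130 = 10
  b_131 = 14;  b_132 = 10;  b_133 = 7;  b_134 = 16;  b_135 = 3;  b_136 = 11
  b_137 = 10;  b_138 = 11;  b_139 = 8;  b_140 = 1;  b_141 = 1;  b_142 = 13
  b_143 = 12;  b_144 = 9;  b_145 = 3;  b_146 = 8;  b_147 = 14;  b_148 = 16
  b_149 = 2;  b_150 = 6;  b_151 = 0;  b_152 = 14;  b_153 = 14;  b_154 = 3
  b_155 = 14;  b_156 = 10;  b_157 = 6;  b_158 = 12;  b_159 = 3
b_160 = 1·3 + 6·12 + 15·6 + 15·10 + 1·14 = 6
b_161 = 1·6 + 6·3 + 15·12 + 15·6 + 1·10 = 15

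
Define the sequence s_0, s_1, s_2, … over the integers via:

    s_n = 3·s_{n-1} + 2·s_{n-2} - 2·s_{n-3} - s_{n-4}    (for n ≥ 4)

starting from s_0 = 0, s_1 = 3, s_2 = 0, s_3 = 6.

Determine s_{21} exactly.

13251410277

s_4 = 3·6 + 2·0 + -2·3 + -1·0 = 12
s_5 = 3·12 + 2·6 + -2·0 + -1·3 = 45
s_6 = 3·45 + 2·12 + -2·6 + -1·0 = 147
s_7 = 3·147 + 2·45 + -2·12 + -1·6 = 501
s_8 = 3·501 + 2·147 + -2·45 + -1·12 = 1695
s_9 = 3·1695 + 2·501 + -2·147 + -1·45 = 5748
s_10 = 3·5748 + 2·1695 + -2·501 + -1·147 = 19485
s_11 = 3·19485 + 2·5748 + -2·1695 + -1·501 = 66060
s_12 = 3·66060 + 2·19485 + -2·5748 + -1·1695 = 223959
s_13 = 3·223959 + 2·66060 + -2·19485 + -1·5748 = 759279
s_14 = 3·759279 + 2·223959 + -2·66060 + -1·19485 = 2574150
s_15 = 3·2574150 + 2·759279 + -2·223959 + -1·66060 = 8727030
s_16 = 3·8727030 + 2·2574150 + -2·759279 + -1·223959 = 29586873
s_17 = 3·29586873 + 2·8727030 + -2·2574150 + -1·759279 = 100307100
s_18 = 3·100307100 + 2·29586873 + -2·8727030 + -1·2574150 = 340066836
s_19 = 3·340066836 + 2·100307100 + -2·29586873 + -1·8727030 = 1152913932
s_20 = 3·1152913932 + 2·340066836 + -2·100307100 + -1·29586873 = 3908674395
s_21 = 3·3908674395 + 2·1152913932 + -2·340066836 + -1·100307100 = 13251410277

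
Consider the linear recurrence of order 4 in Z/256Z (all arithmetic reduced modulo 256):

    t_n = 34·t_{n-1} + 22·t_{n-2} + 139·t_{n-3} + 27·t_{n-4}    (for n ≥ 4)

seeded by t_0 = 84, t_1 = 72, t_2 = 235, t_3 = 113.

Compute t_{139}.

236

t_4 = 34·113 + 22·235 + 139·72 + 27·84 = 40
t_5 = 34·40 + 22·113 + 139·235 + 27·72 = 55
t_6 = 34·55 + 22·40 + 139·113 + 27·235 = 226
t_7 = 34·226 + 22·55 + 139·40 + 27·113 = 97
t_8 = 34·97 + 22·226 + 139·55 + 27·40 = 99
t_9 = 34·99 + 22·97 + 139·226 + 27·55 = 255
Continuing the recurrence:
  t_10 = 225;  t_11 = 200;  t_12 = 204;  t_13 = 88;  t_14 = 139;  t_15 = 226
  t_16 = 66;  t_17 = 241;  t_18 = 13;  t_19 = 28;  t_20 = 167;  t_21 = 16
  t_22 = 13;  t_23 = 187;  t_24 = 65;  t_25 = 115;  t_26 = 196;  t_27 = 238
  t_28 = 192;  t_29 = 129;  t_30 = 136;  t_31 = 128;  t_32 = 251;  t_33 = 201
  t_34 = 28;  t_35 = 199;  t_36 = 114;  t_37 = 165;  t_38 = 183;  t_39 = 95
  t_40 = 245;  t_41 = 120;  t_42 = 224;  t_43 = 28;  t_44 = 247;  t_45 = 126
  t_46 = 202;  t_47 = 185;  t_48 = 101;  t_49 = 72;  t_50 = 255;  t_51 = 104
  t_52 = 121;  t_53 = 15;  t_54 = 193;  t_55 = 151;  t_56 = 140;  t_57 = 242
  t_58 = 132;  t_59 = 69;  t_60 = 172;  t_61 = 248;  t_62 = 27;  t_63 = 145
  t_64 = 96;  t_65 = 7;  t_66 = 194;  t_67 = 201;  t_68 = 75;  t_69 = 79
  t_70 = 137;  t_71 = 232;  t_72 = 100;  t_73 = 240;  t_74 = 227;  t_75 = 138
  t_76 = 178;  t_77 = 17;  t_78 = 109;  t_79 = 36;  t_80 = 39;  t_81 = 64
  t_82 = 229;  t_83 = 227;  t_84 = 177;  t_85 = 27;  t_86 = 52;  t_87 = 70
  t_88 = 24;  t_89 = 73;  t_90 = 64;  t_91 = 48;  t_92 = 11;  t_93 = 9
  t_94 = 244;  t_95 = 55;  t_96 = 82;  t_97 = 13;  t_98 = 95;  t_99 = 15
  t_100 = 221;  t_101 = 152;  t_102 = 88;  t_103 = 84;  t_104 = 143;  t_105 = 6
  t_106 = 250;  t_107 = 57;  t_108 = 101;  t_109 = 176;  t_110 = 95;  t_111 = 152
  t_112 = 145;  t_113 = 119;  t_114 = 209;  t_115 = 191;  t_116 = 60;  t_117 = 106
  t_118 = 252;  t_119 = 77;  t_120 = 196;  t_121 = 168;  t_122 = 139;  t_123 = 113
  t_124 = 216;  t_125 = 151;  t_126 = 162;  t_127 = 177;  t_128 = 51;  t_129 = 223
  t_130 = 49;  t_131 = 8;  t_132 = 188;  t_133 = 200;  t_134 = 59;  t_135 = 242
  t_136 = 162;  t_137 = 113
t_138 = 34·113 + 22·162 + 139·242 + 27·59 = 141
t_139 = 34·141 + 22·113 + 139·162 + 27·242 = 236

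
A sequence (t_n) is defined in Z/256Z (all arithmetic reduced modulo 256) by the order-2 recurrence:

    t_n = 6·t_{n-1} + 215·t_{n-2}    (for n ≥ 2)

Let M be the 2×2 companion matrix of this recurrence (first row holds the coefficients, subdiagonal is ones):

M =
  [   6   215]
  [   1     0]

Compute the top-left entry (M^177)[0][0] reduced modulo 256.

150

(M^177)[0][0] is the top entry after applying M 177 times to the unit state (1, 0). Equivalently it is h_{178} for the auxiliary sequence (h_n) obeying the same recurrence with h_1 = 1 and h_i = 0 for 0 ≤ i < 1:
h_2 = 6·1 + 215·0 = 6
h_3 = 6·6 + 215·1 = 251
h_4 = 6·251 + 215·6 = 236
h_5 = 6·236 + 215·251 = 85
h_6 = 6·85 + 215·236 = 50
h_7 = 6·50 + 215·85 = 143
Continuing the recurrence:
  h_8 = 88;  h_9 = 41;  h_10 = 222;  h_11 = 163;  h_12 = 68;  h_13 = 125
  h_14 = 10;  h_15 = 55;  h_16 = 176;  h_17 = 81;  h_18 = 182;  h_19 = 75
  h_20 = 156;  h_21 = 165;  h_22 = 226;  h_23 = 223;  h_24 = 8;  h_25 = 121
  h_26 = 142;  h_27 = 243;  h_28 = 244;  h_29 = 205;  h_30 = 186;  h_31 = 135
  h_32 = 96;  h_33 = 161;  h_34 = 102;  h_35 = 155;  h_36 = 76;  h_37 = 245
  h_38 = 146;  h_39 = 47;  h_40 = 184;  h_41 = 201;  h_42 = 62;  h_43 = 67
  h_44 = 164;  h_45 = 29;  h_46 = 106;  h_47 = 215;  h_48 = 16;  h_49 = 241
  h_50 = 22;  h_51 = 235;  h_52 = 252;  h_53 = 69;  h_54 = 66;  h_55 = 127
  h_56 = 104;  h_57 = 25;  h_58 = 238;  h_59 = 147;  h_60 = 84;  h_61 = 109
  h_62 = 26;  h_63 = 39;  h_64 = 192;  h_65 = 65;  h_66 = 198;  h_67 = 59
  h_68 = 172;  h_69 = 149;  h_70 = 242;  h_71 = 207;  h_72 = 24;  h_73 = 105
  h_74 = 158;  h_75 = 227;  h_76 = 4;  h_77 = 189;  h_78 = 202;  h_79 = 119
  h_80 = 112;  h_81 = 145;  h_82 = 118;  h_83 = 139;  h_84 = 92;  h_85 = 229
  h_86 = 162;  h_87 = 31;  h_88 = 200;  h_89 = 185;  h_90 = 78;  h_91 = 51
  h_92 = 180;  h_93 = 13;  h_94 = 122;  h_95 = 199;  h_96 = 32;  h_97 = 225
  h_98 = 38;  h_99 = 219;  h_100 = 12;  h_101 = 53;  h_102 = 82;  h_103 = 111
  h_104 = 120;  h_105 = 9;  h_106 = 254;  h_107 = 131;  h_108 = 100;  h_109 = 93
  h_110 = 42;  h_111 = 23;  h_112 = 208;  h_113 = 49;  h_114 = 214;  h_115 = 43
  h_116 = 188;  h_117 = 133;  h_118 = 2;  h_119 = 191;  h_120 = 40;  h_121 = 89
  h_122 = 174;  h_123 = 211;  h_124 = 20;  h_125 = 173;  h_126 = 218;  h_127 = 103
  h_128 = 128;  h_129 = 129;  h_130 = 134;  h_131 = 123;  h_132 = 108;  h_133 = 213
  h_134 = 178;  h_135 = 15;  h_136 = 216;  h_137 = 169;  h_138 = 94;  h_139 = 35
  h_140 = 196;  h_141 = 253;  h_142 = 138;  h_143 = 183;  h_144 = 48;  h_145 = 209
  h_146 = 54;  h_147 = 203;  h_148 = 28;  h_149 = 37;  h_150 = 98;  h_151 = 95
  h_152 = 136;  h_153 = 249;  h_154 = 14;  h_155 = 115;  h_156 = 116;  h_157 = 77
  h_158 = 58;  h_159 = 7;  h_160 = 224;  h_161 = 33;  h_162 = 230;  h_163 = 27
  h_164 = 204;  h_165 = 117;  h_166 = 18;  h_167 = 175;  h_168 = 56;  h_169 = 73
  h_170 = 190;  h_171 = 195;  h_172 = 36;  h_173 = 157;  h_174 = 234;  h_175 = 87
  h_176 = 144
h_177 = 6·144 + 215·87 = 113
h_178 = 6·113 + 215·144 = 150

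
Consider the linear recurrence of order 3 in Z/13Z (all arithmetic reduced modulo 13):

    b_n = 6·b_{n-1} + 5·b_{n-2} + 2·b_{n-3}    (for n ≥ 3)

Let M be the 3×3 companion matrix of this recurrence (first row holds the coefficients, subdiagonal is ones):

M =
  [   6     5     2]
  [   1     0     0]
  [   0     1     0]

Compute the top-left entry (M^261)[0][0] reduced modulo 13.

11

(M^261)[0][0] is the top entry after applying M 261 times to the unit state (1, 0, 0). Equivalently it is h_{263} for the auxiliary sequence (h_n) obeying the same recurrence with h_2 = 1 and h_i = 0 for 0 ≤ i < 2:
h_3 = 6·1 + 5·0 + 2·0 = 6
h_4 = 6·6 + 5·1 + 2·0 = 2
h_5 = 6·2 + 5·6 + 2·1 = 5
h_6 = 6·5 + 5·2 + 2·6 = 0
h_7 = 6·0 + 5·5 + 2·2 = 3
h_8 = 6·3 + 5·0 + 2·5 = 2
h_9 = 6·2 + 5·3 + 2·0 = 1
h_10 = 6·1 + 5·2 + 2·3 = 9
h_11 = 6·9 + 5·1 + 2·2 = 11
h_12 = 6·11 + 5·9 + 2·1 = 9
h_13 = 6·9 + 5·11 + 2·9 = 10
h_14 = 6·10 + 5·9 + 2·11 = 10
h_15 = 6·10 + 5·10 + 2·9 = 11
h_16 = 6·11 + 5·10 + 2·10 = 6
h_17 = 6·6 + 5·11 + 2·10 = 7
h_18 = 6·7 + 5·6 + 2·11 = 3
h_19 = 6·3 + 5·7 + 2·6 = 0
h_20 = 6·0 + 5·3 + 2·7 = 3
h_21 = 6·3 + 5·0 + 2·3 = 11
h_22 = 6·11 + 5·3 + 2·0 = 3
h_23 = 6·3 + 5·11 + 2·3 = 1
h_24 = 6·1 + 5·3 + 2·11 = 4
h_25 = 6·4 + 5·1 + 2·3 = 9
h_26 = 6·9 + 5·4 + 2·1 = 11
h_27 = 6·11 + 5·9 + 2·4 = 2
h_28 = 6·2 + 5·11 + 2·9 = 7
h_29 = 6·7 + 5·2 + 2·11 = 9
h_30 = 6·9 + 5·7 + 2·2 = 2
h_31 = 6·2 + 5·9 + 2·7 = 6
h_32 = 6·6 + 5·2 + 2·9 = 12
h_33 = 6·12 + 5·6 + 2·2 = 2
h_34 = 6·2 + 5·12 + 2·6 = 6
h_35 = 6·6 + 5·2 + 2·12 = 5
h_36 = 6·5 + 5·6 + 2·2 = 12
h_37 = 6·12 + 5·5 + 2·6 = 5
h_38 = 6·5 + 5·12 + 2·5 = 9
h_39 = 6·9 + 5·5 + 2·12 = 12
h_40 = 6·12 + 5·9 + 2·5 = 10
h_41 = 6·10 + 5·12 + 2·9 = 8
h_42 = 6·8 + 5·10 + 2·12 = 5
h_43 = 6·5 + 5·8 + 2·10 = 12
h_44 = 6·12 + 5·5 + 2·8 = 9
h_45 = 6·9 + 5·12 + 2·5 = 7
h_46 = 6·7 + 5·9 + 2·12 = 7
h_47 = 6·7 + 5·7 + 2·9 = 4
h_48 = 6·4 + 5·7 + 2·7 = 8
h_49 = 6·8 + 5·4 + 2·7 = 4
h_50 = 6·4 + 5·8 + 2·4 = 7
h_51 = 6·7 + 5·4 + 2·8 = 0
h_52 = 6·0 + 5·7 + 2·4 = 4
h_53 = 6·4 + 5·0 + 2·7 = 12
h_54 = 6·12 + 5·4 + 2·0 = 1
h_55 = 6·1 + 5·12 + 2·4 = 9
h_56 = 6·9 + 5·1 + 2·12 = 5
h_57 = 6·5 + 5·9 + 2·1 = 12
h_58 = 6·12 + 5·5 + 2·9 = 11
h_59 = 6·11 + 5·12 + 2·5 = 6
h_60 = 6·6 + 5·11 + 2·12 = 11
h_61 = 6·11 + 5·6 + 2·11 = 1
h_62 = 6·1 + 5·11 + 2·6 = 8
h_63 = 6·8 + 5·1 + 2·11 = 10
h_64 = 6·10 + 5·8 + 2·1 = 11
h_65 = 6·11 + 5·10 + 2·8 = 2
h_66 = 6·2 + 5·11 + 2·10 = 9
h_67 = 6·9 + 5·2 + 2·11 = 8
h_68 = 6·8 + 5·9 + 2·2 = 6
h_69 = 6·6 + 5·8 + 2·9 = 3
h_70 = 6·3 + 5·6 + 2·8 = 12
h_71 = 6·12 + 5·3 + 2·6 = 8
h_72 = 6·8 + 5·12 + 2·3 = 10
h_73 = 6·10 + 5·8 + 2·12 = 7
h_74 = 6·7 + 5·10 + 2·8 = 4
h_75 = 6·4 + 5·7 + 2·10 = 1
h_76 = 6·1 + 5·4 + 2·7 = 1
h_77 = 6·1 + 5·1 + 2·4 = 6
h_78 = 6·6 + 5·1 + 2·1 = 4
h_79 = 6·4 + 5·6 + 2·1 = 4
h_80 = 6·4 + 5·4 + 2·6 = 4
h_81 = 6·4 + 5·4 + 2·4 = 0
h_82 = 6·0 + 5·4 + 2·4 = 2
h_83 = 6·2 + 5·0 + 2·4 = 7
h_84 = 6·7 + 5·2 + 2·0 = 0
h_85 = 6·0 + 5·7 + 2·2 = 0
h_86 = 6·0 + 5·0 + 2·7 = 1
(h_84, h_85, h_86) = (0, 0, 1) = (h_0, h_1, h_2), so the sequence has period 84.
263 ≡ 11 (mod 84), hence h_263 = h_11 = 11.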